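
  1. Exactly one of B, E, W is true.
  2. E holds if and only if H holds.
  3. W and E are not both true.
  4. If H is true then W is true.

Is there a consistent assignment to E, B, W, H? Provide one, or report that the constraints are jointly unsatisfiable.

E = False; B = False; W = True; H = False

  (1) {B, E, W}: 1 true — exactly one ✓
  (2) E=F, H=F — same ✓
  (3) W=T, E=F — not both ✓
  (4) H=F ⇒ W: vacuous ✓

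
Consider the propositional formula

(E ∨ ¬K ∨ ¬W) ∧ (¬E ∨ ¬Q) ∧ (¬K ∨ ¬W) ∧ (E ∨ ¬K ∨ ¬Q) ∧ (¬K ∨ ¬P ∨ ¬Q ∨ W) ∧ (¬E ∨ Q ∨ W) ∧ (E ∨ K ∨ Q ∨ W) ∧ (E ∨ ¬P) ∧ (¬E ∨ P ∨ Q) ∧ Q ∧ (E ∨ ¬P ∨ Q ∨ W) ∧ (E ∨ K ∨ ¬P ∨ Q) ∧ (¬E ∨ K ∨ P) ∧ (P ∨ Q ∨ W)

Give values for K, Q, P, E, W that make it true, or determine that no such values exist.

Unit clause (Q) forces Q = True.
In (¬E ∨ ¬Q) only ¬E is left, so E = False.
In (E ∨ ¬K ∨ ¬Q) only ¬K is left, so K = False.
In (E ∨ ¬P) only ¬P is left, so P = False.
Set W = False.
All clauses satisfied.

K = False, Q = True, P = False, E = False, W = False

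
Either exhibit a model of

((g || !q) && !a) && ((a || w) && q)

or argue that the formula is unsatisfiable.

a = False, w = True, g = True, q = True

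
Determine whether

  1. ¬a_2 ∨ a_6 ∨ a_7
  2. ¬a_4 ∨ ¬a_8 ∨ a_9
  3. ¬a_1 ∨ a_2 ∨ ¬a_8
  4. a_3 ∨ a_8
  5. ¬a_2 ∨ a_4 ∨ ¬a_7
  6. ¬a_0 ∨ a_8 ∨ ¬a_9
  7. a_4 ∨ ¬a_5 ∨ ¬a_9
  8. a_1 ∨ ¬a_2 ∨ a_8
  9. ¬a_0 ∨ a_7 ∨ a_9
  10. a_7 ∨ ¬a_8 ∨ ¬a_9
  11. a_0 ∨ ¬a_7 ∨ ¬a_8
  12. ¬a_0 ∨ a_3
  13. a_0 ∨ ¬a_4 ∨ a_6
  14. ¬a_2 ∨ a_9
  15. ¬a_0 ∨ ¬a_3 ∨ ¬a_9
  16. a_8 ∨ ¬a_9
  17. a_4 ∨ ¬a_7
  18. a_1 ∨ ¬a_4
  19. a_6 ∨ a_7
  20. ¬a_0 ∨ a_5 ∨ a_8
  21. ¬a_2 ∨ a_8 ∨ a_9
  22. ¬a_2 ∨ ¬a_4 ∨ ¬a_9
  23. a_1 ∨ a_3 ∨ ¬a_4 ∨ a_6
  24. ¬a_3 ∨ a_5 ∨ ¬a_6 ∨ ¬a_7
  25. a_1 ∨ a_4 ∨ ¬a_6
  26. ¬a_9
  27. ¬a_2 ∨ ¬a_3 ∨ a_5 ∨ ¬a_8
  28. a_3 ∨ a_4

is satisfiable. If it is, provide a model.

a_0: True; a_1: True; a_2: False; a_3: True; a_4: True; a_5: True; a_6: False; a_7: True; a_8: False; a_9: False

Unit clause (¬a_9) forces a_9 = False.
In (¬a_2 ∨ a_9) only ¬a_2 is left, so a_2 = False.
Set a_0 = True.
  then (¬a_0 ∨ a_7 ∨ a_9) forces a_7 = True.
  then (¬a_0 ∨ a_3) forces a_3 = True.
  then (a_4 ∨ ¬a_7) forces a_4 = True.
  then (a_1 ∨ ¬a_4) forces a_1 = True.
  then (¬a_4 ∨ ¬a_8 ∨ a_9) forces a_8 = False.
  then (¬a_0 ∨ a_5 ∨ a_8) forces a_5 = True.
Set a_6 = False.
All clauses satisfied.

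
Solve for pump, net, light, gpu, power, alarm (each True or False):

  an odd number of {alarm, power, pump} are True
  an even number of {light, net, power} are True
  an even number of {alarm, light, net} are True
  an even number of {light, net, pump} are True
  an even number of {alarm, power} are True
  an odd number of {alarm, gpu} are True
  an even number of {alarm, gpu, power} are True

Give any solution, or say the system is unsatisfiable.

pump: True, net: True, light: False, gpu: False, power: True, alarm: True

{alarm, power, pump}: 3 true → odd ✓
{light, net, power}: 2 true → even ✓
{alarm, light, net}: 2 true → even ✓
{light, net, pump}: 2 true → even ✓
{alarm, power}: 2 true → even ✓
{alarm, gpu}: 1 true → odd ✓
{alarm, gpu, power}: 2 true → even ✓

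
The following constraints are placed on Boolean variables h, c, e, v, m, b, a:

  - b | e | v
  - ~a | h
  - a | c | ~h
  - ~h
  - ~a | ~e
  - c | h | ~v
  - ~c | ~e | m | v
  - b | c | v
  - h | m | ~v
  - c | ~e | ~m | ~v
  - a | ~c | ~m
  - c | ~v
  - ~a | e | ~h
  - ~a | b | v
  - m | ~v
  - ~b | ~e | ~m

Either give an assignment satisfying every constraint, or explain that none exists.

h = False, c = True, e = False, v = False, m = False, b = True, a = False

Unit clause (~h) forces h = False.
In (~a | h) only ~a is left, so a = False.
Set c = True.
  then (a | ~c | ~m) forces m = False.
  then (m | ~v) forces v = False.
  then (~c | ~e | m | v) forces e = False.
  then (b | e | v) forces b = True.
All clauses satisfied.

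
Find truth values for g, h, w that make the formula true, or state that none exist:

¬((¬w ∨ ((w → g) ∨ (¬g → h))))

g=F, h=F, w=T

  ¬((¬w ∨ ((w → g) ∨ (¬g → h)))) = True
    ¬w ∨ ((w → g) ∨ (¬g → h)) = False
      ¬w = False
      (w → g) ∨ (¬g → h) = False
        w → g = False
        ¬g → h = False
          ¬g = True
The formula evaluates to True.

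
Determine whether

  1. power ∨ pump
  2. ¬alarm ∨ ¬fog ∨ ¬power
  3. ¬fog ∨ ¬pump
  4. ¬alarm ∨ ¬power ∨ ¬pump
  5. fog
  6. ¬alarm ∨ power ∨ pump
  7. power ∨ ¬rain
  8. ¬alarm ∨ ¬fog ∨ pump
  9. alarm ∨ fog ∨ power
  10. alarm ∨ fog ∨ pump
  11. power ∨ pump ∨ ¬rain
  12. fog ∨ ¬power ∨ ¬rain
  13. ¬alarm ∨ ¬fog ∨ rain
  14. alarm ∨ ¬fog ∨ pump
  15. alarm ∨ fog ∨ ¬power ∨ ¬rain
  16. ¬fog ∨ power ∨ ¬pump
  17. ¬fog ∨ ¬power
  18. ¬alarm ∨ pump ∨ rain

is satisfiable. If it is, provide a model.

Case fog = True:
  (¬fog ∨ ¬pump) forces pump = False.
  (power ∨ pump) forces power = True.
  Clause (¬fog ∨ ¬power) is falsified — contradiction.
Case fog = False:
  Clause (fog) is falsified — contradiction.
Both cases fail, so the formula is unsatisfiable.

The formula is unsatisfiable.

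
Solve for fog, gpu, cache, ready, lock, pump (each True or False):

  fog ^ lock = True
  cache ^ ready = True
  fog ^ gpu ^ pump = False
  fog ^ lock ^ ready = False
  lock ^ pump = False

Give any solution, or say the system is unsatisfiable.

fog=F; gpu=T; cache=F; ready=T; lock=T; pump=T

fog ^ lock = F ^ T = True ✓
cache ^ ready = F ^ T = True ✓
fog ^ gpu ^ pump = F ^ T ^ T = False ✓
fog ^ lock ^ ready = F ^ T ^ T = False ✓
lock ^ pump = T ^ T = False ✓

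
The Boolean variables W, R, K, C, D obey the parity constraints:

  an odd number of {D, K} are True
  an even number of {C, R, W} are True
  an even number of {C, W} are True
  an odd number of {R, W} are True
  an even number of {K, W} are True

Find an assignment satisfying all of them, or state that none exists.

W = True, R = False, K = True, C = True, D = False

{D, K}: 1 true → odd ✓
{C, R, W}: 2 true → even ✓
{C, W}: 2 true → even ✓
{R, W}: 1 true → odd ✓
{K, W}: 2 true → even ✓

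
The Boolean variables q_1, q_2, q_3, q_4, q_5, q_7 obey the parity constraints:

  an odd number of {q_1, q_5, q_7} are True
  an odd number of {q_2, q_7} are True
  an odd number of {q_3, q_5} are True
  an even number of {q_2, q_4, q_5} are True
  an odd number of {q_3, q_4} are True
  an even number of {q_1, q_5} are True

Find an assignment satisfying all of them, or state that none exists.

q_1 = False, q_2 = False, q_3 = True, q_4 = False, q_5 = False, q_7 = True

{q_1, q_5, q_7}: 1 true → odd ✓
{q_2, q_7}: 1 true → odd ✓
{q_3, q_5}: 1 true → odd ✓
{q_2, q_4, q_5}: 0 true → even ✓
{q_3, q_4}: 1 true → odd ✓
{q_1, q_5}: 0 true → even ✓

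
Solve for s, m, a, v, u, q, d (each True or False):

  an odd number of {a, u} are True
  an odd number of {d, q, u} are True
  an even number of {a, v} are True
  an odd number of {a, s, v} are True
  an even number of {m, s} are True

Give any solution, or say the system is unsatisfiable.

s = True; m = True; a = True; v = True; u = False; q = True; d = False

{a, u}: 1 true → odd ✓
{d, q, u}: 1 true → odd ✓
{a, v}: 2 true → even ✓
{a, s, v}: 3 true → odd ✓
{m, s}: 2 true → even ✓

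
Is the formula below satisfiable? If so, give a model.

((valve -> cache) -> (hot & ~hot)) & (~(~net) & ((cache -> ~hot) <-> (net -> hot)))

net=T, cache=F, valve=T, hot=T

  (valve -> cache) -> (hot & ~hot) = True
    valve -> cache = False
    hot & ~hot = False
      ~hot = False
  ~(~net) & ((cache -> ~hot) <-> (net -> hot)) = True
    ~(~net) = True
      ~net = False
    (cache -> ~hot) <-> (net -> hot) = True
      cache -> ~hot = True
        ~hot = False
      net -> hot = True
Both conjuncts True, so the formula holds.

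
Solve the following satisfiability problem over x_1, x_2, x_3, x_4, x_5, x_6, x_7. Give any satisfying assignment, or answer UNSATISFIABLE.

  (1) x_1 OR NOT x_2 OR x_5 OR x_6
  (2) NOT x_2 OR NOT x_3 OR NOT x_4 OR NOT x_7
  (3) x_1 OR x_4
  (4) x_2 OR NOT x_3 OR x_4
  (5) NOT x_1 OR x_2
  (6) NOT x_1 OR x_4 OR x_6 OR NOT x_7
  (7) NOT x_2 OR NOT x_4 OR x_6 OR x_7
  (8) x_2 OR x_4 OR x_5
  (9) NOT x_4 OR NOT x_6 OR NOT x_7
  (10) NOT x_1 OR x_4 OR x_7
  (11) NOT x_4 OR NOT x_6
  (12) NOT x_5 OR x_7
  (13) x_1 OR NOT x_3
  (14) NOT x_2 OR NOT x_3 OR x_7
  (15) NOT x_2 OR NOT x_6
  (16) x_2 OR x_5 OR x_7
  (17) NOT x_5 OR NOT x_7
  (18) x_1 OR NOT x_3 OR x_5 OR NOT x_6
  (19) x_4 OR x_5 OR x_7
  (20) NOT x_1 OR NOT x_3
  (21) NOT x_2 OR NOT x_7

x_1=F, x_2=F, x_3=F, x_4=T, x_5=F, x_6=F, x_7=T

Set x_1 = False.
  then (x_1 OR x_4) forces x_4 = True.
  then (NOT x_4 OR NOT x_6) forces x_6 = False.
  then (x_1 OR NOT x_3) forces x_3 = False.
Try x_2 = True:
  (x_1 OR NOT x_2 OR x_5 OR x_6) forces x_5 = True.
  (NOT x_2 OR NOT x_4 OR x_6 OR x_7) forces x_7 = True.
  clause (NOT x_5 OR NOT x_7) is falsified — backtrack.
So x_2 = False.
Set x_5 = False.
  then (x_2 OR x_5 OR x_7) forces x_7 = True.
All clauses satisfied.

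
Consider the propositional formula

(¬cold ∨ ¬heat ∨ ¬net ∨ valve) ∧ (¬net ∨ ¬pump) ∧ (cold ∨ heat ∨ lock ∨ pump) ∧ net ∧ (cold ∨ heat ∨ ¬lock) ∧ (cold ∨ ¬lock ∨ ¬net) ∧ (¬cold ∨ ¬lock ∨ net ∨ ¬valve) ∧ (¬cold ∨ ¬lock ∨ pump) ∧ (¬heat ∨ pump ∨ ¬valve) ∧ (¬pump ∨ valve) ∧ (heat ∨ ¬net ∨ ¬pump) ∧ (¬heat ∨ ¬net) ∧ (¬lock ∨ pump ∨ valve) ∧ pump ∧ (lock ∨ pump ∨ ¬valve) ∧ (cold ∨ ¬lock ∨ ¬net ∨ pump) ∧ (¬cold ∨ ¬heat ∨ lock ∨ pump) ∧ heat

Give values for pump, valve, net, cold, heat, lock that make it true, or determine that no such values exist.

Unsatisfiable

Case pump = True:
  (¬net ∨ ¬pump) forces net = False.
  Clause (net) is falsified — contradiction.
Case pump = False:
  Clause (pump) is falsified — contradiction.
Both cases fail, so the formula is unsatisfiable.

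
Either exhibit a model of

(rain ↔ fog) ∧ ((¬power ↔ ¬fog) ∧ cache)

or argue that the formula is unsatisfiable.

cache = True, power = True, rain = True, fog = True

  rain ↔ fog = True
  (¬power ↔ ¬fog) ∧ cache = True
    ¬power ↔ ¬fog = True
      ¬power = False
      ¬fog = False
Both conjuncts True, so the formula holds.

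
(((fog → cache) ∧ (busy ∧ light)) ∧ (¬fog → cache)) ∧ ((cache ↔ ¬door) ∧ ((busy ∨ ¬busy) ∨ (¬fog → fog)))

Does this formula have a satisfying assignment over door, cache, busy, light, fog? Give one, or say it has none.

door=F, cache=T, busy=T, light=T, fog=T

  ((fog → cache) ∧ (busy ∧ light)) ∧ (¬fog → cache) = True
    (fog → cache) ∧ (busy ∧ light) = True
      fog → cache = True
      busy ∧ light = True
    ¬fog → cache = True
      ¬fog = False
  (cache ↔ ¬door) ∧ ((busy ∨ ¬busy) ∨ (¬fog → fog)) = True
    cache ↔ ¬door = True
      ¬door = True
    (busy ∨ ¬busy) ∨ (¬fog → fog) = True
      busy ∨ ¬busy = True
        ¬busy = False
      ¬fog → fog = True
        ¬fog = False
Both conjuncts True, so the formula holds.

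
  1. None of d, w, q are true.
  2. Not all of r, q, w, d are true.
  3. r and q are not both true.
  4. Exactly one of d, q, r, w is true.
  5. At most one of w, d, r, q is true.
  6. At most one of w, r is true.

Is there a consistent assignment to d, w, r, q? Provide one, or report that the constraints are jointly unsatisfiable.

d = False, w = False, r = True, q = False

  (1) {d, w, q}: 0 true — none ✓
  (2) {r, q, w, d}: 1/4 true — not all ✓
  (3) r=T, q=F — not both ✓
  (4) {d, q, r, w}: 1 true — exactly one ✓
  (5) {w, d, r, q}: 1 true — at most one ✓
  (6) {w, r}: 1 true — at most one ✓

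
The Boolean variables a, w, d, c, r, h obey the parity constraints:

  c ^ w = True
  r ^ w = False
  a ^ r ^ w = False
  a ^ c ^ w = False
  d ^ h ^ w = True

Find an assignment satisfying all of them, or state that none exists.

Unsatisfiable

Adding constraints 1, 2, 3, 4 mod 2: every variable appears an even number of times on the left, so the left side is 0.
But the right sides sum to 1 (mod 2). 0 ≠ 1 — the system is inconsistent.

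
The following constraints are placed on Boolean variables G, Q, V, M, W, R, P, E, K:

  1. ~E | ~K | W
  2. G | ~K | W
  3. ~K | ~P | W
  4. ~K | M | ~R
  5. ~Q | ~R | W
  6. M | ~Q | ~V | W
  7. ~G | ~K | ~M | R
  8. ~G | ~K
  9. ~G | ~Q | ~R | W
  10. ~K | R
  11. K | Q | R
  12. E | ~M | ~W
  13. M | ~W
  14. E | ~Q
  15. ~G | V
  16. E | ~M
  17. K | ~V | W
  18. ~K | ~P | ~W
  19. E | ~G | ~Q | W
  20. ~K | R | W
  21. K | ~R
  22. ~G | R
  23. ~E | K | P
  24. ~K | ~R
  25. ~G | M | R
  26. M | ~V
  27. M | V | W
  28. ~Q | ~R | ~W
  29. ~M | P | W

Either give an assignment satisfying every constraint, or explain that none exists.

Set G = False.
Set Q = True.
  then (E | ~Q) forces E = True.
Set V = True.
  then (M | ~V) forces M = True.
Try W = False:
  (~E | ~K | W) forces K = False.
  clause (K | ~V | W) is falsified — backtrack.
So W = True.
  then (~Q | ~R | ~W) forces R = False.
  then (~K | R) forces K = False.
  then (~E | K | P) forces P = True.
All clauses satisfied.

G: False; Q: True; V: True; M: True; W: True; R: False; P: True; E: True; K: False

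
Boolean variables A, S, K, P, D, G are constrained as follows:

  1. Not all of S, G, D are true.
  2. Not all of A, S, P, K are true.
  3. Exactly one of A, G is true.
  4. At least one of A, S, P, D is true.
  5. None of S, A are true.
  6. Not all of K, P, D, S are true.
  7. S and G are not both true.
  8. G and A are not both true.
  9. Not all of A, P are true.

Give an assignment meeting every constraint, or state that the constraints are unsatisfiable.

A = False, S = False, K = True, P = True, D = True, G = True

  (1) {S, G, D}: 2/3 true — not all ✓
  (2) {A, S, P, K}: 2/4 true — not all ✓
  (3) {A, G}: 1 true — exactly one ✓
  (4) {A, S, P, D}: 2 true — at least one ✓
  (5) {S, A}: 0 true — none ✓
  (6) {K, P, D, S}: 3/4 true — not all ✓
  (7) S=F, G=T — not both ✓
  (8) G=T, A=F — not both ✓
  (9) {A, P}: 1/2 true — not all ✓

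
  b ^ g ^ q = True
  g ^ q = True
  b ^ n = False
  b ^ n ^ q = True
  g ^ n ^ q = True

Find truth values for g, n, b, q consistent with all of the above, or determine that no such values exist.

g = False, n = False, b = False, q = True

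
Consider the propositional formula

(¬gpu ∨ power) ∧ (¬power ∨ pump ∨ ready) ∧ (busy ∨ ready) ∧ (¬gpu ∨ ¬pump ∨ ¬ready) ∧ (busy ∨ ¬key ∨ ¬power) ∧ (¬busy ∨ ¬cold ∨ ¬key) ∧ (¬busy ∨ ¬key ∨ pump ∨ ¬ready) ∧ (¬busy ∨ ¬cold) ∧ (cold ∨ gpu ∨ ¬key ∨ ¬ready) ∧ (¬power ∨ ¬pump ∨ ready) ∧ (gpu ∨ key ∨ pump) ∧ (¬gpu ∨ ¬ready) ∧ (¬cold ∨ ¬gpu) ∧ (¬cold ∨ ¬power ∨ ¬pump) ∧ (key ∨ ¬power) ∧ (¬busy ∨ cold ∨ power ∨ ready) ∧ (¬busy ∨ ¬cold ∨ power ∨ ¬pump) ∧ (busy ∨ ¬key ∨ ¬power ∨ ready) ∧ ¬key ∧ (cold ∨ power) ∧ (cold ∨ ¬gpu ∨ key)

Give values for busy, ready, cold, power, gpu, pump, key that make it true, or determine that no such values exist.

Unit clause (¬key) forces key = False.
In (key ∨ ¬power) only ¬power is left, so power = False.
In (cold ∨ power) only cold is left, so cold = True.
In (¬gpu ∨ power) only ¬gpu is left, so gpu = False.
In (¬busy ∨ ¬cold) only ¬busy is left, so busy = False.
In (gpu ∨ key ∨ pump) only pump is left, so pump = True.
In (busy ∨ ready) only ready is left, so ready = True.
All clauses satisfied.

busy = False; ready = True; cold = True; power = False; gpu = False; pump = True; key = False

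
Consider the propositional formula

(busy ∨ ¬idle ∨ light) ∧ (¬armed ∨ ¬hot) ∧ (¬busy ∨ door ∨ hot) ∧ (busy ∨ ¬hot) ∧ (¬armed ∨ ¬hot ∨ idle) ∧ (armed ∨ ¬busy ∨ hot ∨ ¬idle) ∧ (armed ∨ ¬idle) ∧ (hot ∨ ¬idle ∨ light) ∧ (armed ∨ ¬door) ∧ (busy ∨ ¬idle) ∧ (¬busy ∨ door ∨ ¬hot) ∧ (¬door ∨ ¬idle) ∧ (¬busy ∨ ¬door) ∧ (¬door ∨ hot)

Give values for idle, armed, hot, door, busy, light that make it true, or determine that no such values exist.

idle=F; armed=F; hot=F; door=F; busy=F; light=F

Set idle = False.
Set armed = False.
  then (armed ∨ ¬door) forces door = False.
Set hot = False.
  then (¬busy ∨ door ∨ hot) forces busy = False.
Set light = False.
All clauses satisfied.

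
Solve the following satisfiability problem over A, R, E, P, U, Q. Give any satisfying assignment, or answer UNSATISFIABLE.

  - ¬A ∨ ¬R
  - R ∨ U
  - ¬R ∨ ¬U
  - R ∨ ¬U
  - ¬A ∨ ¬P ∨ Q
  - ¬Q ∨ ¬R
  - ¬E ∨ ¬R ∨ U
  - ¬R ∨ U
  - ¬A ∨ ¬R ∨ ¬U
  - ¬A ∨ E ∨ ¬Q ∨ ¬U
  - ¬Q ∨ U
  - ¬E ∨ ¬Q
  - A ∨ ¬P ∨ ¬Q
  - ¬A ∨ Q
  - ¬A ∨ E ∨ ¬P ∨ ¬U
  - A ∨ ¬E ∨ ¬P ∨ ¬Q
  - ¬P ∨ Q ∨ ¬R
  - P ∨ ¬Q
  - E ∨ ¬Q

Case U = True:
  (¬R ∨ ¬U) forces R = False.
  Clause (R ∨ ¬U) is falsified — contradiction.
Case U = False:
  (R ∨ U) forces R = True.
  Clause (¬R ∨ U) is falsified — contradiction.
Both cases fail, so the formula is unsatisfiable.

Unsatisfiable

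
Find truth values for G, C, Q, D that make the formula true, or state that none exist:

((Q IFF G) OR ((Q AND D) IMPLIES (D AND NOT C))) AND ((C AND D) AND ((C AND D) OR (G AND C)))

G: True, C: True, Q: False, D: True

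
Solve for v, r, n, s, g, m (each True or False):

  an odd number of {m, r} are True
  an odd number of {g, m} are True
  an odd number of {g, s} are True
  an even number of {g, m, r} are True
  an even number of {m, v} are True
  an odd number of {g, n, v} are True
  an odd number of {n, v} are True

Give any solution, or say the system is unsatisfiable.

Unsatisfiable

Adding constraints 1, 4, 6, 7 mod 2: every variable appears an even number of times on the left, so the left side is 0.
But the right sides sum to 1 (mod 2). 0 ≠ 1 — the system is inconsistent.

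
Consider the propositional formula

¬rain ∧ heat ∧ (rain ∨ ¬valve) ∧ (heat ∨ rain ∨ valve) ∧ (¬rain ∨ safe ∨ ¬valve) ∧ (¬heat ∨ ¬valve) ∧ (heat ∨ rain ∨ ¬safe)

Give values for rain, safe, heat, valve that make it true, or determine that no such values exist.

rain = False, safe = False, heat = True, valve = False

Unit clause (¬rain) forces rain = False.
Unit clause (heat) forces heat = True.
In (rain ∨ ¬valve) only ¬valve is left, so valve = False.
Set safe = False.
All clauses satisfied.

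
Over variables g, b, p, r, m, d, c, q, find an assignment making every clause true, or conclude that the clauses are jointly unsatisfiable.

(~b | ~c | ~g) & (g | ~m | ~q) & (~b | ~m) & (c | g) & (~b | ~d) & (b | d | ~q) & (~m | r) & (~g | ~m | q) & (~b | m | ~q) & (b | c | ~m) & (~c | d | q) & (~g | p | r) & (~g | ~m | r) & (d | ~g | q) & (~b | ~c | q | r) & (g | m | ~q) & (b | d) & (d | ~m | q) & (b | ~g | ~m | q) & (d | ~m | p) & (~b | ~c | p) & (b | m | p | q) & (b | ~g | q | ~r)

g = True; b = False; p = True; r = False; m = False; d = True; c = False; q = False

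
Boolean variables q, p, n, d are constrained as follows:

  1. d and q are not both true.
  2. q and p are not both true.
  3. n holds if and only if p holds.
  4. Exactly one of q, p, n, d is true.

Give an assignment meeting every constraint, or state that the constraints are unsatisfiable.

q = True; p = False; n = False; d = False

  (1) d=F, q=T — not both ✓
  (2) q=T, p=F — not both ✓
  (3) n=F, p=F — same ✓
  (4) {q, p, n, d}: 1 true — exactly one ✓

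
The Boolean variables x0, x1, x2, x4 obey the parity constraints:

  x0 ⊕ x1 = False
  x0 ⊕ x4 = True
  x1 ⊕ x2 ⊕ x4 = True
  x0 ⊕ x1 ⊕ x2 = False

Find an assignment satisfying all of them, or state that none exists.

x0 = True, x1 = True, x2 = False, x4 = False

x0 ⊕ x1 = T ⊕ T = False ✓
x0 ⊕ x4 = T ⊕ F = True ✓
x1 ⊕ x2 ⊕ x4 = T ⊕ F ⊕ F = True ✓
x0 ⊕ x1 ⊕ x2 = T ⊕ T ⊕ F = False ✓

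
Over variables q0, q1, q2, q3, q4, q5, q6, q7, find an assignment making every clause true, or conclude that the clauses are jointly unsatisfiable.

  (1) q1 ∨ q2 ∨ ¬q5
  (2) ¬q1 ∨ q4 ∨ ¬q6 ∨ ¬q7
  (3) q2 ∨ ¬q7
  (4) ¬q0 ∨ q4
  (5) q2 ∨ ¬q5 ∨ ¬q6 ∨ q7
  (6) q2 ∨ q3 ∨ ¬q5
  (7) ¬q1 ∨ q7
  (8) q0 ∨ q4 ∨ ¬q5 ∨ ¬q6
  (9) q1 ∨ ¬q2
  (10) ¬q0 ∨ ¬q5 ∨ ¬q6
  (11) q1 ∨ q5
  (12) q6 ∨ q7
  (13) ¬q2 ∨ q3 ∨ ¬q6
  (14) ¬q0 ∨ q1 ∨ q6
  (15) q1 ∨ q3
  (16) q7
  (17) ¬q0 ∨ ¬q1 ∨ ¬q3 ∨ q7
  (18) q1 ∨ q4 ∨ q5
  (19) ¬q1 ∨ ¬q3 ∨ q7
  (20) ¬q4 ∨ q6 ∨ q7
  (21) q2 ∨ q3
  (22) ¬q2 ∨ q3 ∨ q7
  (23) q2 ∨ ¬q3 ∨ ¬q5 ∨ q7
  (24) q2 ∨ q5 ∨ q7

Unit clause (q7) forces q7 = True.
In (q2 ∨ ¬q7) only q2 is left, so q2 = True.
In (q1 ∨ ¬q2) only q1 is left, so q1 = True.
Set q0 = True.
  then (¬q0 ∨ q4) forces q4 = True.
Set q3 = False.
  then (¬q2 ∨ q3 ∨ ¬q6) forces q6 = False.
Set q5 = False.
All clauses satisfied.

q0=T; q1=T; q2=T; q3=F; q4=T; q5=F; q6=F; q7=T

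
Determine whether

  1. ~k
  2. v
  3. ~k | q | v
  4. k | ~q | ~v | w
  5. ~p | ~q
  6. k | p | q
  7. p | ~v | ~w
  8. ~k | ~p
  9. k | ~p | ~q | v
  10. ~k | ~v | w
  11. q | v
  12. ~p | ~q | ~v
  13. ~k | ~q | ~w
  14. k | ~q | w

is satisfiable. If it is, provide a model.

v=T; w=T; q=F; p=T; k=F

Unit clause (~k) forces k = False.
Unit clause (v) forces v = True.
Set w = True.
  then (p | ~v | ~w) forces p = True.
  then (~p | ~q | ~v) forces q = False.
All clauses satisfied.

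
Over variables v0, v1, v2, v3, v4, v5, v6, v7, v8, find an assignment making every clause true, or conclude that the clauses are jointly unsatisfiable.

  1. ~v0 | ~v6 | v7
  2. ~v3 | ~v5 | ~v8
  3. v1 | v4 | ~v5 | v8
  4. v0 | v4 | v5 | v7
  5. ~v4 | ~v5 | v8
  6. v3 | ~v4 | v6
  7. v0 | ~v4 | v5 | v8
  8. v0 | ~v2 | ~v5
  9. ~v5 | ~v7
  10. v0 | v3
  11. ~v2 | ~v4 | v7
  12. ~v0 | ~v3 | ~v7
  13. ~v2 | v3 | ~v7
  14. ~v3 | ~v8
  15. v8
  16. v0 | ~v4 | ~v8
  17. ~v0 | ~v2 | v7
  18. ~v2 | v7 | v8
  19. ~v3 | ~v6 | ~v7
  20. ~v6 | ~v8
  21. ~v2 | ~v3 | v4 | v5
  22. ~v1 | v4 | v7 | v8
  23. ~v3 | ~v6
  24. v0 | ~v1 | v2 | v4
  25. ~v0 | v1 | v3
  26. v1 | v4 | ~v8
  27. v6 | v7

Unit clause (v8) forces v8 = True.
In (~v6 | ~v8) only ~v6 is left, so v6 = False.
In (v6 | v7) only v7 is left, so v7 = True.
In (~v5 | ~v7) only ~v5 is left, so v5 = False.
In (~v3 | ~v8) only ~v3 is left, so v3 = False.
In (v3 | ~v4 | v6) only ~v4 is left, so v4 = False.
In (v0 | v3) only v0 is left, so v0 = True.
In (~v2 | v3 | ~v7) only ~v2 is left, so v2 = False.
In (~v0 | v1 | v3) only v1 is left, so v1 = True.
All clauses satisfied.

v0: True; v1: True; v2: False; v3: False; v4: False; v5: False; v6: False; v7: True; v8: True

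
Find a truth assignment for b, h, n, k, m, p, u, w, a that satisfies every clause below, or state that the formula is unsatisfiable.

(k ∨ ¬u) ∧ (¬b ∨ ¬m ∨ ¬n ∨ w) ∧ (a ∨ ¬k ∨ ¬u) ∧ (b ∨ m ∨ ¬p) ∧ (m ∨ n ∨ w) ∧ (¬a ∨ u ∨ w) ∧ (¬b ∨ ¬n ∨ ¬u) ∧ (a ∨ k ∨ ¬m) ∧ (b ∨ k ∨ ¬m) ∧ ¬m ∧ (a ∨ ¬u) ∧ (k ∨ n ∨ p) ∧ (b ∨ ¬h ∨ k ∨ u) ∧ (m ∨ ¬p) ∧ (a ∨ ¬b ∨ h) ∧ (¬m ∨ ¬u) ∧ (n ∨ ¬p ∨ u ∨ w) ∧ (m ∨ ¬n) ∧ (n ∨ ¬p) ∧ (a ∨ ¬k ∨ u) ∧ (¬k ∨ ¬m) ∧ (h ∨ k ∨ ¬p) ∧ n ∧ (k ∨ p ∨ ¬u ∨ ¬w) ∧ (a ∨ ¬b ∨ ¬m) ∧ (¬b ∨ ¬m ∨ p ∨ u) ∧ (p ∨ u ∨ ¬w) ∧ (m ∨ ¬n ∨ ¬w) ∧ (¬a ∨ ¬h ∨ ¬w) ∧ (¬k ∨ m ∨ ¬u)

Case n = True:
  (¬m) forces m = False.
  Clause (m ∨ ¬n) is falsified — contradiction.
Case n = False:
  Clause (n) is falsified — contradiction.
Both cases fail, so the formula is unsatisfiable.

UNSATISFIABLE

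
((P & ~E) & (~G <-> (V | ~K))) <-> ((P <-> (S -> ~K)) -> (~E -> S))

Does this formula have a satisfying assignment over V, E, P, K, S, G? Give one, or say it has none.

V = False, E = False, P = True, K = False, S = True, G = False

  ((P & ~E) & (~G <-> (V | ~K))) <-> ((P <-> (S -> ~K)) -> (~E -> S)) = True
    (P & ~E) & (~G <-> (V | ~K)) = True
      P & ~E = True
        ~E = True
      ~G <-> (V | ~K) = True
        ~G = True
        V | ~K = True
          ~K = True
    (P <-> (S -> ~K)) -> (~E -> S) = True
      P <-> (S -> ~K) = True
        S -> ~K = True
          ~K = True
      ~E -> S = True
        ~E = True
The formula evaluates to True.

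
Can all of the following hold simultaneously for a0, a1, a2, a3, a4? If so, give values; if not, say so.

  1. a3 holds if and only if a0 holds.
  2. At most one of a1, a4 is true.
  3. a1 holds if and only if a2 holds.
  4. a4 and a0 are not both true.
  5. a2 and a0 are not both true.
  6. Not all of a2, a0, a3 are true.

a0=F; a1=T; a2=T; a3=F; a4=F

  (1) a3=F, a0=F — same ✓
  (2) {a1, a4}: 1 true — at most one ✓
  (3) a1=T, a2=T — same ✓
  (4) a4=F, a0=F — not both ✓
  (5) a2=T, a0=F — not both ✓
  (6) {a2, a0, a3}: 1/3 true — not all ✓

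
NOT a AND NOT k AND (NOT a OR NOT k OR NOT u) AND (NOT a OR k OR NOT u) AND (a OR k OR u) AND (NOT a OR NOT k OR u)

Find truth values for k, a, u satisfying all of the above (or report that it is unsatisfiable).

Unit clause (NOT a) forces a = False.
Unit clause (NOT k) forces k = False.
In (a OR k OR u) only u is left, so u = True.
Check each clause:
  (NOT a): NOT a holds.
  (NOT k): NOT k holds.
  (NOT a OR NOT k OR NOT u): NOT a holds.
  (NOT a OR k OR NOT u): NOT a holds.
  (a OR k OR u): u holds.
  (NOT a OR NOT k OR u): NOT a holds.
All clauses satisfied.

k: False, a: False, u: True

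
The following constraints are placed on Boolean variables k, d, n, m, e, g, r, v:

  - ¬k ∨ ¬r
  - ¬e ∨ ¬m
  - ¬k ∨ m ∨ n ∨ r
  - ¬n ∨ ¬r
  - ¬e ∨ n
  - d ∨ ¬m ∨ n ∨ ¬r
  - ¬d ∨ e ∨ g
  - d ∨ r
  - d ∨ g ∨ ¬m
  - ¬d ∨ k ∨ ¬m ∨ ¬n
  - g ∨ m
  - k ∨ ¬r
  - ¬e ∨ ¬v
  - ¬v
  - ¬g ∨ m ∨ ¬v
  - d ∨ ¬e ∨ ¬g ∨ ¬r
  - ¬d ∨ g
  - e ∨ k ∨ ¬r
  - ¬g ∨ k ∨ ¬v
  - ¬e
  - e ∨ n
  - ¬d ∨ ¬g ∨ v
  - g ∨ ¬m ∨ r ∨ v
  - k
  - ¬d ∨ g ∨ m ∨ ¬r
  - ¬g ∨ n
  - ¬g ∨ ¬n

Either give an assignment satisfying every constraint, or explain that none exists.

Case k = True:
  (¬k ∨ ¬r) forces r = False.
  (d ∨ r) forces d = True.
  (¬v) forces v = False.
  (¬d ∨ g) forces g = True.
  Clause (¬d ∨ ¬g ∨ v) is falsified — contradiction.
Case k = False:
  Clause (k) is falsified — contradiction.
Both cases fail, so the formula is unsatisfiable.

UNSATISFIABLE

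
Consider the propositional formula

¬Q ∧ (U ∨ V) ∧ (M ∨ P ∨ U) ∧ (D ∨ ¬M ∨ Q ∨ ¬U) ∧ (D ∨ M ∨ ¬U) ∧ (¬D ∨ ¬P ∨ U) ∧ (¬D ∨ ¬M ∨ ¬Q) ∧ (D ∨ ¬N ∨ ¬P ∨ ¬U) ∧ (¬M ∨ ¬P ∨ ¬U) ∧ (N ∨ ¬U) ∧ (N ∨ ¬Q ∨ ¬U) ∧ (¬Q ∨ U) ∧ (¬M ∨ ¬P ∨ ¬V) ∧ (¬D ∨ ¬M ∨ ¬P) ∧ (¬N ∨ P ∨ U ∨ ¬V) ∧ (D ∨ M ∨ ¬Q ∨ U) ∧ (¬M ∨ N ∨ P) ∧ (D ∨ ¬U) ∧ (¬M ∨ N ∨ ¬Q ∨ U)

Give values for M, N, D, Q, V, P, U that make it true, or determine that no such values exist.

M = True, N = True, D = True, Q = False, V = False, P = False, U = True

Unit clause (¬Q) forces Q = False.
Set M = True.
Set N = True.
Try D = False:
  (D ∨ ¬M ∨ Q ∨ ¬U) forces U = False.
  (U ∨ V) forces V = True.
  (¬M ∨ ¬P ∨ ¬V) forces P = False.
  clause (¬N ∨ P ∨ U ∨ ¬V) is falsified — backtrack.
So D = True.
  then (¬D ∨ ¬M ∨ ¬P) forces P = False.
Set V = False.
  then (U ∨ V) forces U = True.
All clauses satisfied.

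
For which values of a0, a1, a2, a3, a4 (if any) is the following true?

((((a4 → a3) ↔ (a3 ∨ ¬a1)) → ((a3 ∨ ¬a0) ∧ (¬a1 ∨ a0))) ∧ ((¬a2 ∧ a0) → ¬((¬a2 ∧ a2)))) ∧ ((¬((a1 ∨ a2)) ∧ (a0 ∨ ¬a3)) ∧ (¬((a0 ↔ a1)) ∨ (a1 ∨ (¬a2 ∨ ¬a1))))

a0 = True, a1 = False, a2 = False, a3 = True, a4 = True

  (((a4 → a3) ↔ (a3 ∨ ¬a1)) → ((a3 ∨ ¬a0) ∧ (¬a1 ∨ a0))) ∧ ((¬a2 ∧ a0) → ¬((¬a2 ∧ a2))) = True
    ((a4 → a3) ↔ (a3 ∨ ¬a1)) → ((a3 ∨ ¬a0) ∧ (¬a1 ∨ a0)) = True
      (a4 → a3) ↔ (a3 ∨ ¬a1) = True
        a4 → a3 = True
        a3 ∨ ¬a1 = True
          ¬a1 = True
      (a3 ∨ ¬a0) ∧ (¬a1 ∨ a0) = True
        a3 ∨ ¬a0 = True
          ¬a0 = False
        ¬a1 ∨ a0 = True
          ¬a1 = True
    (¬a2 ∧ a0) → ¬((¬a2 ∧ a2)) = True
      ¬a2 ∧ a0 = True
        ¬a2 = True
      ¬((¬a2 ∧ a2)) = True
        ¬a2 ∧ a2 = False
          ¬a2 = True
  (¬((a1 ∨ a2)) ∧ (a0 ∨ ¬a3)) ∧ (¬((a0 ↔ a1)) ∨ (a1 ∨ (¬a2 ∨ ¬a1))) = True
    ¬((a1 ∨ a2)) ∧ (a0 ∨ ¬a3) = True
      ¬((a1 ∨ a2)) = True
        a1 ∨ a2 = False
      a0 ∨ ¬a3 = True
        ¬a3 = False
    ¬((a0 ↔ a1)) ∨ (a1 ∨ (¬a2 ∨ ¬a1)) = True
      ¬((a0 ↔ a1)) = True
        a0 ↔ a1 = False
      a1 ∨ (¬a2 ∨ ¬a1) = True
        ¬a2 ∨ ¬a1 = True
          ¬a2 = True
          ¬a1 = True
Both conjuncts True, so the formula holds.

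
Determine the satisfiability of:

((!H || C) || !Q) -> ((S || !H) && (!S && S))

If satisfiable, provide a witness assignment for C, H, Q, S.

C=F; H=T; Q=T; S=T

  ((!H || C) || !Q) -> ((S || !H) && (!S && S)) = True
    (!H || C) || !Q = False
      !H || C = False
        !H = False
      !Q = False
    (S || !H) && (!S && S) = False
      S || !H = True
        !H = False
      !S && S = False
        !S = False
The formula evaluates to True.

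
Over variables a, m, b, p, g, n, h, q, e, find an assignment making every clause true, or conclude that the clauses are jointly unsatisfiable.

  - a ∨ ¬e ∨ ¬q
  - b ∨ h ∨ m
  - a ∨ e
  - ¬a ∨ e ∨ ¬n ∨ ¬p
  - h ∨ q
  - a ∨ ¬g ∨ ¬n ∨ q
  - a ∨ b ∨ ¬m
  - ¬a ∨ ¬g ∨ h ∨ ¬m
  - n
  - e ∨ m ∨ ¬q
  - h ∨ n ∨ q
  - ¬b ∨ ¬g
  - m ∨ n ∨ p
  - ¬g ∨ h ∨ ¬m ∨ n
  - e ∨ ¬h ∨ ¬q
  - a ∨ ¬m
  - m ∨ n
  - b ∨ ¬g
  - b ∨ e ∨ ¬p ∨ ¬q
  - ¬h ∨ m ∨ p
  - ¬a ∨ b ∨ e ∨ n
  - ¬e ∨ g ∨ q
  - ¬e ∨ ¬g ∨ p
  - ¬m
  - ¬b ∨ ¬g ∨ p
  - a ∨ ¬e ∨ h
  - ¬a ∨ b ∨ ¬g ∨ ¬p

a: True, m: False, b: False, p: True, g: False, n: True, h: True, q: True, e: True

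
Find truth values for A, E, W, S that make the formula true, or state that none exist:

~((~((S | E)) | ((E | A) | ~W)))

A: False, E: False, W: True, S: True

  ~((~((S | E)) | ((E | A) | ~W))) = True
    ~((S | E)) | ((E | A) | ~W) = False
      ~((S | E)) = False
        S | E = True
      (E | A) | ~W = False
        E | A = False
        ~W = False
The formula evaluates to True.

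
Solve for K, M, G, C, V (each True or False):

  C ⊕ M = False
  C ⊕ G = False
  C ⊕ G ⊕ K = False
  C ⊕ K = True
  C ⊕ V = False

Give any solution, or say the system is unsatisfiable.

K = False; M = True; G = True; C = True; V = True

C ⊕ M = T ⊕ T = False ✓
C ⊕ G = T ⊕ T = False ✓
C ⊕ G ⊕ K = T ⊕ T ⊕ F = False ✓
C ⊕ K = T ⊕ F = True ✓
C ⊕ V = T ⊕ T = False ✓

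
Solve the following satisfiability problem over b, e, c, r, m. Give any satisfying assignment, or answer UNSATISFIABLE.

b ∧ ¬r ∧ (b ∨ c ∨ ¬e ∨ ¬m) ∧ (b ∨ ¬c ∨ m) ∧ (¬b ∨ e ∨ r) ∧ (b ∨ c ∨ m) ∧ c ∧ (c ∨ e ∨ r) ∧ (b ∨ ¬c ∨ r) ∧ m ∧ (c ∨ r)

b = True; e = True; c = True; r = False; m = True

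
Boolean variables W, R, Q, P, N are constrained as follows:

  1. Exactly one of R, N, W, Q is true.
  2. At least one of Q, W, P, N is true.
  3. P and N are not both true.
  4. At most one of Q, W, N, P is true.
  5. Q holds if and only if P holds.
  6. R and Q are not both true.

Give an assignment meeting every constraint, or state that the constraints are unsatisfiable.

W: False, R: False, Q: False, P: False, N: True

  (1) {R, N, W, Q}: 1 true — exactly one ✓
  (2) {Q, W, P, N}: 1 true — at least one ✓
  (3) P=F, N=T — not both ✓
  (4) {Q, W, N, P}: 1 true — at most one ✓
  (5) Q=F, P=F — same ✓
  (6) R=F, Q=F — not both ✓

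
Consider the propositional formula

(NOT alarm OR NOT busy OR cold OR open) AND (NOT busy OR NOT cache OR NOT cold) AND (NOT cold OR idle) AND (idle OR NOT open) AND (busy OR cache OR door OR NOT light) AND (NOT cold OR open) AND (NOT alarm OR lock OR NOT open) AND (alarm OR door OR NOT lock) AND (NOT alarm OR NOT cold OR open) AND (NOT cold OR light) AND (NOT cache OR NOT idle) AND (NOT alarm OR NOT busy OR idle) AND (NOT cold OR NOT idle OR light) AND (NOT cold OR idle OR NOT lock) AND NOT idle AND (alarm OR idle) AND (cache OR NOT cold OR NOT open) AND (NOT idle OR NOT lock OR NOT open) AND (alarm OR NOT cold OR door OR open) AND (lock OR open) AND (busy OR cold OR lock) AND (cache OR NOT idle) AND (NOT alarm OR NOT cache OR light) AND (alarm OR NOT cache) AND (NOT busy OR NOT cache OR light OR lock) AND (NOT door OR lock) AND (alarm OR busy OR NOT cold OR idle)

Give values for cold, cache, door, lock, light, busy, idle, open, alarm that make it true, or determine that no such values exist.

Unit clause (NOT idle) forces idle = False.
In (alarm OR idle) only alarm is left, so alarm = True.
In (NOT cold OR idle) only NOT cold is left, so cold = False.
In (idle OR NOT open) only NOT open is left, so open = False.
In (NOT alarm OR NOT busy OR idle) only NOT busy is left, so busy = False.
In (lock OR open) only lock is left, so lock = True.
Set cache = True.
  then (NOT alarm OR NOT cache OR light) forces light = True.
Set door = True.
All clauses satisfied.

cold: False, cache: True, door: True, lock: True, light: True, busy: False, idle: False, open: False, alarm: True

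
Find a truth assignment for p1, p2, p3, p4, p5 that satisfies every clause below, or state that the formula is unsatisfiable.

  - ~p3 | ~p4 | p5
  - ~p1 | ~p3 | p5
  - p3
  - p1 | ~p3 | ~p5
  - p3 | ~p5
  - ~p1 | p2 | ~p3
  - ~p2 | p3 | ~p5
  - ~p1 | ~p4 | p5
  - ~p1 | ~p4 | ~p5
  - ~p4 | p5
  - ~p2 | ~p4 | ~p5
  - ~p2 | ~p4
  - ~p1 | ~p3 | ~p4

p1=F; p2=T; p3=T; p4=F; p5=F

Unit clause (p3) forces p3 = True.
Set p1 = False.
  then (p1 | ~p3 | ~p5) forces p5 = False.
  then (~p4 | p5) forces p4 = False.
Set p2 = True.
All clauses satisfied.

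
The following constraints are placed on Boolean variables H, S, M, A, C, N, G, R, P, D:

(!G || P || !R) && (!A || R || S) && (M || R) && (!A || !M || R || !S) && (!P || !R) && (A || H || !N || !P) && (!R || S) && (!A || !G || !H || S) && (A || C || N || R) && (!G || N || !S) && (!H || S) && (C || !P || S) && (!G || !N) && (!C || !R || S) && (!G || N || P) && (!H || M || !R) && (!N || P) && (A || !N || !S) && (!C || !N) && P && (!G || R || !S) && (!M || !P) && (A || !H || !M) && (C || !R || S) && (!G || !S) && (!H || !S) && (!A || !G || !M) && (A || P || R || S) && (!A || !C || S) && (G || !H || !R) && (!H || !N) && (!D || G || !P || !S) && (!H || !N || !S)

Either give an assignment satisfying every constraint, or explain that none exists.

Case P = True:
  (!P || !R) forces R = False.
  (M || R) forces M = True.
  Clause (!M || !P) is falsified — contradiction.
Case P = False:
  Clause (P) is falsified — contradiction.
Both cases fail, so the formula is unsatisfiable.

UNSATISFIABLE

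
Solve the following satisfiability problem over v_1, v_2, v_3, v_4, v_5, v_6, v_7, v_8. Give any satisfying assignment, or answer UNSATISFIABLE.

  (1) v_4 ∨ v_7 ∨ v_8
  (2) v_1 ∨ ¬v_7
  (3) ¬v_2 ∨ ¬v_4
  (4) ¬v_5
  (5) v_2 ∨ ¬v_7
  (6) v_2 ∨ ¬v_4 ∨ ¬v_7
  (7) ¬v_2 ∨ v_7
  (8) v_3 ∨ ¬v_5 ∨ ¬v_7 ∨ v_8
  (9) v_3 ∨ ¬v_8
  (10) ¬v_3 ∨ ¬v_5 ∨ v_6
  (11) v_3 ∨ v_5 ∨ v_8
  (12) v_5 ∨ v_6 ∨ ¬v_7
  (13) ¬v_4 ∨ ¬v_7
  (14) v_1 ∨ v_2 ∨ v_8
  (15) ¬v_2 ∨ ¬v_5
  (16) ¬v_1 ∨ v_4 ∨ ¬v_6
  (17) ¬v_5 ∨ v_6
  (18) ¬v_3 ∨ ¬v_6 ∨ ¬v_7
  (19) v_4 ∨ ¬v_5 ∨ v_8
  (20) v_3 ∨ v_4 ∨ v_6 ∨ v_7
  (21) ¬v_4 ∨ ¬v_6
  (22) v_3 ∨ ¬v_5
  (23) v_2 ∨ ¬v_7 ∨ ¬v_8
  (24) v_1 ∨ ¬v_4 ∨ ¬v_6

v_1 = False; v_2 = False; v_3 = True; v_4 = True; v_5 = False; v_6 = False; v_7 = False; v_8 = True

Unit clause (¬v_5) forces v_5 = False.
Set v_1 = False.
  then (v_1 ∨ ¬v_7) forces v_7 = False.
  then (¬v_2 ∨ v_7) forces v_2 = False.
  then (v_1 ∨ v_2 ∨ v_8) forces v_8 = True.
  then (v_3 ∨ ¬v_8) forces v_3 = True.
Set v_4 = True.
  then (¬v_4 ∨ ¬v_6) forces v_6 = False.
All clauses satisfied.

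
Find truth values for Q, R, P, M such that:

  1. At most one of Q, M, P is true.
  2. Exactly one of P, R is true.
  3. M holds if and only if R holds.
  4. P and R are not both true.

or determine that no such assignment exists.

Q: False; R: True; P: False; M: True

  (1) {Q, M, P}: 1 true — at most one ✓
  (2) {P, R}: 1 true — exactly one ✓
  (3) M=T, R=T — same ✓
  (4) P=F, R=T — not both ✓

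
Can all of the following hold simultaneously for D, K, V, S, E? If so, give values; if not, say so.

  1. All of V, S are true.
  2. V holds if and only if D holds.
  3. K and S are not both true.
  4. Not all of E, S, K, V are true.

D: True, K: False, V: True, S: True, E: True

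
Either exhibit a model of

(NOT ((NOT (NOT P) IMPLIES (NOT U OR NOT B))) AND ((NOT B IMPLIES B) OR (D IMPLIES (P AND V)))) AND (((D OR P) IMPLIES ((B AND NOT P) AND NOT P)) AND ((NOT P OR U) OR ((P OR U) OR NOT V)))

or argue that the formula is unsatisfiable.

No satisfying assignment exists.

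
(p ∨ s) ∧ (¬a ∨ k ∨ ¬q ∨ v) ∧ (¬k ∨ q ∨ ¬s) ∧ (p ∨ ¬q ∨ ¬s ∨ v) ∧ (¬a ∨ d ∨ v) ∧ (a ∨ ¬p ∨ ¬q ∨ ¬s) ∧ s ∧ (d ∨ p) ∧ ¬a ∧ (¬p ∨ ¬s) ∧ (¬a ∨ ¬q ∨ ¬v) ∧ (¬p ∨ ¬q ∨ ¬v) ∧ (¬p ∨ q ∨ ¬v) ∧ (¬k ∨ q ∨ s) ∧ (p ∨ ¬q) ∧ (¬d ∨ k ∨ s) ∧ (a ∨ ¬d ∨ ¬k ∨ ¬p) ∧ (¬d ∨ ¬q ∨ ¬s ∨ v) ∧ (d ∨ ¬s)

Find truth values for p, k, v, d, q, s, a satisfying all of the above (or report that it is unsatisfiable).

Unit clause (s) forces s = True.
Unit clause (¬a) forces a = False.
In (¬p ∨ ¬s) only ¬p is left, so p = False.
In (p ∨ ¬q) only ¬q is left, so q = False.
In (d ∨ ¬s) only d is left, so d = True.
In (¬k ∨ q ∨ ¬s) only ¬k is left, so k = False.
Set v = False.
All clauses satisfied.

p: False, k: False, v: False, d: True, q: False, s: True, a: False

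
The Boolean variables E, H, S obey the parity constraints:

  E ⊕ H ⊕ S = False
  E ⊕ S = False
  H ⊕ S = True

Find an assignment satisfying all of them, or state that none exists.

E: True; H: False; S: True

E ⊕ H ⊕ S = T ⊕ F ⊕ T = False ✓
E ⊕ S = T ⊕ T = False ✓
H ⊕ S = F ⊕ T = True ✓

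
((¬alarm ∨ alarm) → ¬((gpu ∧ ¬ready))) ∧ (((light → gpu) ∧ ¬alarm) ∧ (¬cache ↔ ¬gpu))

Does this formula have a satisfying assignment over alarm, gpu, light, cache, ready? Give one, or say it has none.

alarm = False, gpu = True, light = True, cache = True, ready = True

  (¬alarm ∨ alarm) → ¬((gpu ∧ ¬ready)) = True
    ¬alarm ∨ alarm = True
      ¬alarm = True
    ¬((gpu ∧ ¬ready)) = True
      gpu ∧ ¬ready = False
        ¬ready = False
  ((light → gpu) ∧ ¬alarm) ∧ (¬cache ↔ ¬gpu) = True
    (light → gpu) ∧ ¬alarm = True
      light → gpu = True
      ¬alarm = True
    ¬cache ↔ ¬gpu = True
      ¬cache = False
      ¬gpu = False
Both conjuncts True, so the formula holds.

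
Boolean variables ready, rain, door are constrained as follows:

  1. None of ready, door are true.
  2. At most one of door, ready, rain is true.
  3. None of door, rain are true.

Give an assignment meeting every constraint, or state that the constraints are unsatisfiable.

ready = False, rain = False, door = False

  (1) {ready, door}: 0 true — none ✓
  (2) {door, ready, rain}: 0 true — at most one ✓
  (3) {door, rain}: 0 true — none ✓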